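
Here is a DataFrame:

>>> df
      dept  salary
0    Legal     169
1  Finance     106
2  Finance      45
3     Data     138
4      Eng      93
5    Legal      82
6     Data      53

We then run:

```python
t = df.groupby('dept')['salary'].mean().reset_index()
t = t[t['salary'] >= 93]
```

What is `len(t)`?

group by dept, mean of salary:
dept
Data        95.5
Eng         93.0
Finance     75.5
Legal      125.5
Name: salary, dtype: float64
reset_index():
      dept  salary
0     Data    95.5
1      Eng    93.0
2  Finance    75.5
3    Legal   125.5
filter rows where salary >= 93:
    dept  salary
0   Data    95.5
1    Eng    93.0
3  Legal   125.5
Then the number of rows: 3

3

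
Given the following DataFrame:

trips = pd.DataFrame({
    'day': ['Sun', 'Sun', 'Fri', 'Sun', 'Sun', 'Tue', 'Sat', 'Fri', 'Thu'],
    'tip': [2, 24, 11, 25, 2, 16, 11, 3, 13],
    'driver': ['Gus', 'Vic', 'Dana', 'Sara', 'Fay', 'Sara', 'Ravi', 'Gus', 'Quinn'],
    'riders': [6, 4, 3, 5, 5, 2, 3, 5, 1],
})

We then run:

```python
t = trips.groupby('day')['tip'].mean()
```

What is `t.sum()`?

group by day, mean of tip:
day
Fri     7.00
Sat    11.00
Sun    13.25
Thu    13.00
Tue    16.00
Name: tip, dtype: float64

60.25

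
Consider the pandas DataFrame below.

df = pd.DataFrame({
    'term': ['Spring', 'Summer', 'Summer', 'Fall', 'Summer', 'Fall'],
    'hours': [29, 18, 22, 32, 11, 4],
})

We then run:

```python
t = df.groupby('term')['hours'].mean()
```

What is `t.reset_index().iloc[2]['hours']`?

17.0

group by term, mean of hours:
term
Fall      18.0
Spring    29.0
Summer    17.0
Name: hours, dtype: float64
reset_index():
     term  hours
0    Fall   18.0
1  Spring   29.0
2  Summer   17.0
value at position 2, column 'hours' → 17.0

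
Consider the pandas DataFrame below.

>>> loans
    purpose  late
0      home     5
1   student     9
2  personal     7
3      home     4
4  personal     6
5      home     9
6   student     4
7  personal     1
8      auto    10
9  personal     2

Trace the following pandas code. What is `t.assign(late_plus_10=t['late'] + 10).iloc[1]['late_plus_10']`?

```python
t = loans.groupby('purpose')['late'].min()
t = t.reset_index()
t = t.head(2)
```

14

group by purpose, min of late:
purpose
auto        10
home         4
personal     1
student      4
Name: late, dtype: int64
reset_index():
    purpose  late
0      auto    10
1      home     4
2  personal     1
3   student     4
take first 2 rows:
  purpose  late
0    auto    10
1    home     4
add column late_plus_10 = t['late'] + 10:
  purpose  late  late_plus_10
0    auto    10            20
1    home     4            14
Then the value at position 1, column 'late_plus_10': 14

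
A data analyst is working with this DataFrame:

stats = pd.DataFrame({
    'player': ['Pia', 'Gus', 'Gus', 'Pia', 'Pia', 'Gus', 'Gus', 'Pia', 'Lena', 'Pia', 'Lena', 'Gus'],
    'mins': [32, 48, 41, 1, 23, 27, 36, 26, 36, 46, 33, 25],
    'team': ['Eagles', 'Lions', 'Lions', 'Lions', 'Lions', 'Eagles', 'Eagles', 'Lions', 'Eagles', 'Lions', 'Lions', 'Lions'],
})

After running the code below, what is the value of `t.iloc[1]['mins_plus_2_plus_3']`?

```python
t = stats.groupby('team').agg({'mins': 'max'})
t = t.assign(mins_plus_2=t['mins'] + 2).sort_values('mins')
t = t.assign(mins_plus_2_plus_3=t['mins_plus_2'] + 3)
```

53

group by team, max of mins:
        mins
team        
Eagles    36
Lions     48
add column mins_plus_2 = t['mins'] + 2:
        mins  mins_plus_2
team                     
Eagles    36           38
Lions     48           50
sort by mins:
        mins  mins_plus_2
team                     
Eagles    36           38
Lions     48           50
add column mins_plus_2_plus_3 = t['mins_plus_2'] + 3:
        mins  mins_plus_2  mins_plus_2_plus_3
team                                         
Eagles    36           38                  41
Lions     48           50                  53
So iloc[1]['mins_plus_2_plus_3'] = 53.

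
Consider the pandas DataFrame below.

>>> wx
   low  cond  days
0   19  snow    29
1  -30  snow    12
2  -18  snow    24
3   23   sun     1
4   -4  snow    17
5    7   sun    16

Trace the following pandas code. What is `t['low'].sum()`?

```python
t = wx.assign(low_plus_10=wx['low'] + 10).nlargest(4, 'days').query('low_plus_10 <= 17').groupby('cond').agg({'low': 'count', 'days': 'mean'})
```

add column low_plus_10 = wx['low'] + 10:
   low  cond  days  low_plus_10
0   19  snow    29           29
1  -30  snow    12          -20
2  -18  snow    24           -8
3   23   sun     1           33
4   -4  snow    17            6
5    7   sun    16           17
take 4 rows with largest days:
   low  cond  days  low_plus_10
0   19  snow    29           29
2  -18  snow    24           -8
4   -4  snow    17            6
5    7   sun    16           17
filter rows where low_plus_10 <= 17:
   low  cond  days  low_plus_10
2  -18  snow    24           -8
4   -4  snow    17            6
5    7   sun    16           17
group by cond: count(low), mean(days):
      low  days
cond           
snow    2  20.5
sun     1  16.0
Reading off the sum of column 'low', we get 3.

3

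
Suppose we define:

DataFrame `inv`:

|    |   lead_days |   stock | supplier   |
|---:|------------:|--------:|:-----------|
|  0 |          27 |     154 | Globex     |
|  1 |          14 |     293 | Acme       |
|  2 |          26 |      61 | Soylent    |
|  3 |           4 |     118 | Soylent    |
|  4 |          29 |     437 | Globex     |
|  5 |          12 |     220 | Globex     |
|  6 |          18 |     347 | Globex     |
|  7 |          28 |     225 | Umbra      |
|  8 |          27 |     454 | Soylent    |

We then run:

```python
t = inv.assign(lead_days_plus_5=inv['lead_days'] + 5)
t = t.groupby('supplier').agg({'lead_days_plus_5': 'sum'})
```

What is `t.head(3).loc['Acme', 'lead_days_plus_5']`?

add column lead_days_plus_5 = inv['lead_days'] + 5:
   lead_days  stock supplier  lead_days_plus_5
0         27    154   Globex                32
1         14    293     Acme                19
2         26     61  Soylent                31
3          4    118  Soylent                 9
4         29    437   Globex                34
5         12    220   Globex                17
6         18    347   Globex                23
7         28    225    Umbra                33
8         27    454  Soylent                32
group by supplier, sum of lead_days_plus_5:
          lead_days_plus_5
supplier                  
Acme                    19
Globex                 106
Soylent                 72
Umbra                   33
take first 3 rows:
          lead_days_plus_5
supplier                  
Acme                    19
Globex                 106
Soylent                 72

19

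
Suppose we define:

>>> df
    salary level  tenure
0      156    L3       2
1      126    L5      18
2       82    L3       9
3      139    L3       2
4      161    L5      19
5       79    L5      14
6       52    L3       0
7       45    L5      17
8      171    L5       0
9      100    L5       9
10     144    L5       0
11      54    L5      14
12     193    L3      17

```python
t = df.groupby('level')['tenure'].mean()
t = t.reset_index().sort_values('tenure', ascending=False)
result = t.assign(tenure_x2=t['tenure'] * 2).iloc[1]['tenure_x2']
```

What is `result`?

group by level, mean of tenure:
level
L3     6.000
L5    11.375
Name: tenure, dtype: float64
reset_index():
  level  tenure
0    L3   6.000
1    L5  11.375
sort by tenure descending:
  level  tenure
1    L5  11.375
0    L3   6.000
add column tenure_x2 = t['tenure'] * 2:
  level  tenure  tenure_x2
1    L5  11.375      22.75
0    L3   6.000      12.00

12.0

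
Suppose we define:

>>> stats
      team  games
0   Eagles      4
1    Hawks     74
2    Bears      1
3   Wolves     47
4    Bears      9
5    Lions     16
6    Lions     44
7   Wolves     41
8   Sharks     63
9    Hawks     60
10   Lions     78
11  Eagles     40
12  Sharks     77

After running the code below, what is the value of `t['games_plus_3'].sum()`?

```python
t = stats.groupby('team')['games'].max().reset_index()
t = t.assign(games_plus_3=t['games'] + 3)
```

343

group by team, max of games:
team
Bears      9
Eagles    40
Hawks     74
Lions     78
Sharks    77
Wolves    47
Name: games, dtype: int64
reset_index():
     team  games
0   Bears      9
1  Eagles     40
2   Hawks     74
3   Lions     78
4  Sharks     77
5  Wolves     47
add column games_plus_3 = t['games'] + 3:
     team  games  games_plus_3
0   Bears      9            12
1  Eagles     40            43
2   Hawks     74            77
3   Lions     78            81
4  Sharks     77            80
5  Wolves     47            50
Then the sum of column 'games_plus_3': 343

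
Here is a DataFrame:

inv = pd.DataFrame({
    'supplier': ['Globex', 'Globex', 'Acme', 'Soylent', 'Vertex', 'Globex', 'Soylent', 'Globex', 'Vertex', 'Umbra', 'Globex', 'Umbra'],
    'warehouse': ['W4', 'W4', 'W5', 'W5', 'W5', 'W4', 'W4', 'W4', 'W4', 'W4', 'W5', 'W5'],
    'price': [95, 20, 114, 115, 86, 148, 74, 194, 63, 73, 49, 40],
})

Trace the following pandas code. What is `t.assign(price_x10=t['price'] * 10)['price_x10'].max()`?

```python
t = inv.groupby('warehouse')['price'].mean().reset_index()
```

952.857142857

group by warehouse, mean of price:
warehouse
W4    95.285714
W5    80.800000
Name: price, dtype: float64
reset_index():
  warehouse      price
0        W4  95.285714
1        W5  80.800000
add column price_x10 = t['price'] * 10:
  warehouse      price   price_x10
0        W4  95.285714  952.857143
1        W5  80.800000  808.000000
Finally, max of column 'price_x10' = 952.857142857.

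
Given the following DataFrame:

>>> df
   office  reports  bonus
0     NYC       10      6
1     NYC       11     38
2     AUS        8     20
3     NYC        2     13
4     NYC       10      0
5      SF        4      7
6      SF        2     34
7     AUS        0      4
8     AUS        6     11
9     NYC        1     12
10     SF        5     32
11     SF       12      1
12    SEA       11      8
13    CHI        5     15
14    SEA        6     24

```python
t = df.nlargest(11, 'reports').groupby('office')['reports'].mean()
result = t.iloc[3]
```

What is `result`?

8.5

take 11 rows with largest reports:
   office  reports  bonus
11     SF       12      1
1     NYC       11     38
12    SEA       11      8
0     NYC       10      6
4     NYC       10      0
2     AUS        8     20
8     AUS        6     11
14    SEA        6     24
10     SF        5     32
13    CHI        5     15
5      SF        4      7
group by office, mean of reports:
office
AUS     7.000000
CHI     5.000000
NYC    10.333333
SEA     8.500000
SF      7.000000
Name: reports, dtype: float64
Taking the value at position 3 gives 8.5.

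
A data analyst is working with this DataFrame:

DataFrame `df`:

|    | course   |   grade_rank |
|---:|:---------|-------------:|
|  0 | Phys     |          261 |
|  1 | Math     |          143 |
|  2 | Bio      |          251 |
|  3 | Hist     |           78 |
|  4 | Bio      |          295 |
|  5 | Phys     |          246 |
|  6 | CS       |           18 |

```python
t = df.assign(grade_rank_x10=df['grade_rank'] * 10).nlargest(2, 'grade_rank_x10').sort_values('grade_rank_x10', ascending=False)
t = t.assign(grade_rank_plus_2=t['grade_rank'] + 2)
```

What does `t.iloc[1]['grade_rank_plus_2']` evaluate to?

263

add column grade_rank_x10 = df['grade_rank'] * 10:
  course  grade_rank  grade_rank_x10
0   Phys         261            2610
1   Math         143            1430
2    Bio         251            2510
3   Hist          78             780
4    Bio         295            2950
5   Phys         246            2460
6     CS          18             180
take 2 rows with largest grade_rank_x10:
  course  grade_rank  grade_rank_x10
4    Bio         295            2950
0   Phys         261            2610
sort by grade_rank_x10 descending:
  course  grade_rank  grade_rank_x10
4    Bio         295            2950
0   Phys         261            2610
add column grade_rank_plus_2 = t['grade_rank'] + 2:
  course  grade_rank  grade_rank_x10  grade_rank_plus_2
4    Bio         295            2950                297
0   Phys         261            2610                263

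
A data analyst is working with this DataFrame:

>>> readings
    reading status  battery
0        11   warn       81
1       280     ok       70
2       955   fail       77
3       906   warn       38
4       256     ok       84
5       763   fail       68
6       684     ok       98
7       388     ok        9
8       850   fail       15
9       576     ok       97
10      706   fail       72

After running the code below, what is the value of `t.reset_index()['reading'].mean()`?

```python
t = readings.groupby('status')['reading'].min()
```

324.333333333

group by status, min of reading:
status
fail    706
ok      256
warn     11
Name: reading, dtype: int64
reset_index():
  status  reading
0   fail      706
1     ok      256
2   warn       11
So mean() = 324.333333333.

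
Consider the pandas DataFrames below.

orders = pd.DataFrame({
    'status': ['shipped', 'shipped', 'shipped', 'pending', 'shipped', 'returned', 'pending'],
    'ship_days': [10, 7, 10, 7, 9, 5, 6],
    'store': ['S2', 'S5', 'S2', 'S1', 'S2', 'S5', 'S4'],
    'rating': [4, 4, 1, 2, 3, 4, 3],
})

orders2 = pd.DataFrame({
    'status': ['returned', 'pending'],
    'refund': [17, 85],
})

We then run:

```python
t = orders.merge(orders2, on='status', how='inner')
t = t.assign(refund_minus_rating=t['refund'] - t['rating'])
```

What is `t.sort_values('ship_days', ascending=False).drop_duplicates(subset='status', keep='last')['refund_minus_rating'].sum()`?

95

merge on 'status' (how='inner') → 3 rows:
     status  ship_days store  rating  refund
0   pending          7    S1       2      85
1  returned          5    S5       4      17
2   pending          6    S4       3      85
add column refund_minus_rating = t['refund'] - t['rating']:
     status  ship_days store  rating  refund  refund_minus_rating
0   pending          7    S1       2      85                   83
1  returned          5    S5       4      17                   13
2   pending          6    S4       3      85                   82
sort by ship_days descending:
     status  ship_days store  rating  refund  refund_minus_rating
0   pending          7    S1       2      85                   83
2   pending          6    S4       3      85                   82
1  returned          5    S5       4      17                   13
drop duplicate status (keep=last):
     status  ship_days store  rating  refund  refund_minus_rating
2   pending          6    S4       3      85                   82
1  returned          5    S5       4      17                   13
Reading off the sum of column 'refund_minus_rating', we get 95.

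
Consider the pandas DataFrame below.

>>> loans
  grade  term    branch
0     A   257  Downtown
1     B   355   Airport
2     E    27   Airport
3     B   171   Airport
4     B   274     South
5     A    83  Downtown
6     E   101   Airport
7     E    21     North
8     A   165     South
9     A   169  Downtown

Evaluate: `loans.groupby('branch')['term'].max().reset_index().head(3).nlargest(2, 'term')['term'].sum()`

group by branch, max of term:
branch
Airport     355
Downtown    257
North        21
South       274
Name: term, dtype: int64
reset_index():
     branch  term
0   Airport   355
1  Downtown   257
2     North    21
3     South   274
take first 3 rows:
     branch  term
0   Airport   355
1  Downtown   257
2     North    21
take 2 rows with largest term:
     branch  term
0   Airport   355
1  Downtown   257
Finally, sum of column 'term' = 612.

612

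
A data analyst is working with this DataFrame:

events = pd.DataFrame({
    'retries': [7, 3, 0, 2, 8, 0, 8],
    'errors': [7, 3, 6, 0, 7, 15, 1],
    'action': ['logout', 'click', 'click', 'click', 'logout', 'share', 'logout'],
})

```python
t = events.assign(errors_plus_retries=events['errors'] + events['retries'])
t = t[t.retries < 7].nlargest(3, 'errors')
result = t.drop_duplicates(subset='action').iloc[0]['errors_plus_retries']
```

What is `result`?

add column errors_plus_retries = events['errors'] + events['retries']:
   retries  errors  action  errors_plus_retries
0        7       7  logout                   14
1        3       3   click                    6
2        0       6   click                    6
3        2       0   click                    2
4        8       7  logout                   15
5        0      15   share                   15
6        8       1  logout                    9
filter rows where retries < 7:
   retries  errors action  errors_plus_retries
1        3       3  click                    6
2        0       6  click                    6
3        2       0  click                    2
5        0      15  share                   15
take 3 rows with largest errors:
   retries  errors action  errors_plus_retries
5        0      15  share                   15
2        0       6  click                    6
1        3       3  click                    6
drop duplicate action (keep=first):
   retries  errors action  errors_plus_retries
5        0      15  share                   15
2        0       6  click                    6
The value at position 0, column 'errors_plus_retries' is 15.

15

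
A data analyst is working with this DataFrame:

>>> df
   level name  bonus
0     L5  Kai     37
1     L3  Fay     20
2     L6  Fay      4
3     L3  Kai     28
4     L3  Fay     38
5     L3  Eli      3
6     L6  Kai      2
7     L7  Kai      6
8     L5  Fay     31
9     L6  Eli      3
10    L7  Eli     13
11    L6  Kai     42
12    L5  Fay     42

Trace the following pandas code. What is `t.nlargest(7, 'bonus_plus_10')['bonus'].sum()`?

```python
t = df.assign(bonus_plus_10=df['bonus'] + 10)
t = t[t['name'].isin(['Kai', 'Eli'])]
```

132

add column bonus_plus_10 = df['bonus'] + 10:
   level name  bonus  bonus_plus_10
0     L5  Kai     37             47
1     L3  Fay     20             30
2     L6  Fay      4             14
3     L3  Kai     28             38
4     L3  Fay     38             48
5     L3  Eli      3             13
6     L6  Kai      2             12
7     L7  Kai      6             16
8     L5  Fay     31             41
9     L6  Eli      3             13
10    L7  Eli     13             23
11    L6  Kai     42             52
12    L5  Fay     42             52
filter rows where name in ['Kai', 'Eli']:
   level name  bonus  bonus_plus_10
0     L5  Kai     37             47
3     L3  Kai     28             38
5     L3  Eli      3             13
6     L6  Kai      2             12
7     L7  Kai      6             16
9     L6  Eli      3             13
10    L7  Eli     13             23
11    L6  Kai     42             52
take 7 rows with largest bonus_plus_10:
   level name  bonus  bonus_plus_10
11    L6  Kai     42             52
0     L5  Kai     37             47
3     L3  Kai     28             38
10    L7  Eli     13             23
7     L7  Kai      6             16
5     L3  Eli      3             13
9     L6  Eli      3             13
Reading off the sum of column 'bonus', we get 132.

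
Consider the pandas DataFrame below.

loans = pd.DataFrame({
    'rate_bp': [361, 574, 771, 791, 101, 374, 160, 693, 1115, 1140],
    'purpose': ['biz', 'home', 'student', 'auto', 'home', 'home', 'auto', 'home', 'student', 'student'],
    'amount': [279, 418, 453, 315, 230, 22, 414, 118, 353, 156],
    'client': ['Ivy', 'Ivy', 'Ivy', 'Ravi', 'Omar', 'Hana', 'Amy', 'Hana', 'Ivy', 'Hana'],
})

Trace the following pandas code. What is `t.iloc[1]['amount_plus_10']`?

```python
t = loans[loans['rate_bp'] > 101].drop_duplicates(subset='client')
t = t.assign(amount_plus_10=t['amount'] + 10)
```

filter rows where rate_bp > 101:
   rate_bp  purpose  amount client
0      361      biz     279    Ivy
1      574     home     418    Ivy
2      771  student     453    Ivy
3      791     auto     315   Ravi
5      374     home      22   Hana
6      160     auto     414    Amy
7      693     home     118   Hana
8     1115  student     353    Ivy
9     1140  student     156   Hana
drop duplicate client (keep=first):
   rate_bp purpose  amount client
0      361     biz     279    Ivy
3      791    auto     315   Ravi
5      374    home      22   Hana
6      160    auto     414    Amy
add column amount_plus_10 = t['amount'] + 10:
   rate_bp purpose  amount client  amount_plus_10
0      361     biz     279    Ivy             289
3      791    auto     315   Ravi             325
5      374    home      22   Hana              32
6      160    auto     414    Amy             424
Finally, value at position 1, column 'amount_plus_10' = 325.

325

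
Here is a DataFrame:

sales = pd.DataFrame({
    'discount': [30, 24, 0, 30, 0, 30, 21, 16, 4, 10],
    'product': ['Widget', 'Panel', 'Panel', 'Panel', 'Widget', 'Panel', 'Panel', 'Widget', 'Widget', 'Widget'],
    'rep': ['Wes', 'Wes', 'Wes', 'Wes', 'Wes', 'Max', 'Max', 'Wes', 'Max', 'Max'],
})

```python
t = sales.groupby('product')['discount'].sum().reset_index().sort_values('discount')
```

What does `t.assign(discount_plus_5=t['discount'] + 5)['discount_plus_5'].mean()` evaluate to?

group by product, sum of discount:
product
Panel     105
Widget     60
Name: discount, dtype: int64
reset_index():
  product  discount
0   Panel       105
1  Widget        60
sort by discount:
  product  discount
1  Widget        60
0   Panel       105
add column discount_plus_5 = t['discount'] + 5:
  product  discount  discount_plus_5
1  Widget        60               65
0   Panel       105              110

87.5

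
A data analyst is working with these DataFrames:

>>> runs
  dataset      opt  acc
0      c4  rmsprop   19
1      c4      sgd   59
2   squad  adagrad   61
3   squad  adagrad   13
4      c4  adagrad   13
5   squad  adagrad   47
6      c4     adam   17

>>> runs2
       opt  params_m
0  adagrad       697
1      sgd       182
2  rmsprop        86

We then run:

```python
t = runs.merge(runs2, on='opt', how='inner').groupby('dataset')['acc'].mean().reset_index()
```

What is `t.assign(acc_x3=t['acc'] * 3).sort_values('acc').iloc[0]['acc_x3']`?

91.0

merge on 'opt' (how='inner') → 6 rows:
  dataset      opt  acc  params_m
0      c4  rmsprop   19        86
1      c4      sgd   59       182
2   squad  adagrad   61       697
3   squad  adagrad   13       697
4      c4  adagrad   13       697
5   squad  adagrad   47       697
group by dataset, mean of acc:
dataset
c4       30.333333
squad    40.333333
Name: acc, dtype: float64
reset_index():
  dataset        acc
0      c4  30.333333
1   squad  40.333333
add column acc_x3 = t['acc'] * 3:
  dataset        acc  acc_x3
0      c4  30.333333    91.0
1   squad  40.333333   121.0
sort by acc:
  dataset        acc  acc_x3
0      c4  30.333333    91.0
1   squad  40.333333   121.0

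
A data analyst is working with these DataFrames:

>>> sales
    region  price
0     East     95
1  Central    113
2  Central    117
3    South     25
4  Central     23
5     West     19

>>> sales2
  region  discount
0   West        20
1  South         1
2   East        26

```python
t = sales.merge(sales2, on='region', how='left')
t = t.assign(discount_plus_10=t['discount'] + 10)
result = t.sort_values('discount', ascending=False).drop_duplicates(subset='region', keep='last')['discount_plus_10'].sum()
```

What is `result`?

merge on 'region' (how='left') → 6 rows:
    region  price  discount
0     East     95      26.0
1  Central    113       NaN
2  Central    117       NaN
3    South     25       1.0
4  Central     23       NaN
5     West     19      20.0
add column discount_plus_10 = t['discount'] + 10:
    region  price  discount  discount_plus_10
0     East     95      26.0              36.0
1  Central    113       NaN               NaN
2  Central    117       NaN               NaN
3    South     25       1.0              11.0
4  Central     23       NaN               NaN
5     West     19      20.0              30.0
sort by discount descending:
    region  price  discount  discount_plus_10
0     East     95      26.0              36.0
5     West     19      20.0              30.0
3    South     25       1.0              11.0
1  Central    113       NaN               NaN
2  Central    117       NaN               NaN
4  Central     23       NaN               NaN
drop duplicate region (keep=last):
    region  price  discount  discount_plus_10
0     East     95      26.0              36.0
5     West     19      20.0              30.0
3    South     25       1.0              11.0
4  Central     23       NaN               NaN

77.0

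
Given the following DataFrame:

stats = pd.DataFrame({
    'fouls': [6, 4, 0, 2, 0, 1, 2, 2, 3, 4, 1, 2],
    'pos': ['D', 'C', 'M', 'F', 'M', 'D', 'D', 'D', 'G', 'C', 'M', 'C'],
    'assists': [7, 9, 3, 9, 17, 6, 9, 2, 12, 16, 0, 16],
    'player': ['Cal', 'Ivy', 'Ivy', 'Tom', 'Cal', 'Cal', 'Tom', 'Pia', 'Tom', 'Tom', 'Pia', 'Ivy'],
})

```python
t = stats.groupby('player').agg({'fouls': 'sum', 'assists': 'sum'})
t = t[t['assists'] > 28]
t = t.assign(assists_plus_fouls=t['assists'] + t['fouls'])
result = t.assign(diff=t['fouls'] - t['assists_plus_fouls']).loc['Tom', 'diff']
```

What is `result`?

-46

group by player: sum(fouls), sum(assists):
        fouls  assists
player                
Cal         7       30
Ivy         6       28
Pia         3        2
Tom        11       46
filter rows where assists > 28:
        fouls  assists
player                
Cal         7       30
Tom        11       46
add column assists_plus_fouls = t['assists'] + t['fouls']:
        fouls  assists  assists_plus_fouls
player                                    
Cal         7       30                  37
Tom        11       46                  57
add column diff = t['fouls'] - t['assists_plus_fouls']:
        fouls  assists  assists_plus_fouls  diff
player                                          
Cal         7       30                  37   -30
Tom        11       46                  57   -46
So loc['Tom', 'diff'] = -46.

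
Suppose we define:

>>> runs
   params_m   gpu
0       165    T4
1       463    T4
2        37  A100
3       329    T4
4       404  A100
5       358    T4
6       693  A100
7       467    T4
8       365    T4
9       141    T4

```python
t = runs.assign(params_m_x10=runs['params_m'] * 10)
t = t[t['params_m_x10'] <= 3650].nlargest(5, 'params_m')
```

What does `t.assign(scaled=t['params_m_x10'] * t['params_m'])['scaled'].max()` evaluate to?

1332250

add column params_m_x10 = runs['params_m'] * 10:
   params_m   gpu  params_m_x10
0       165    T4          1650
1       463    T4          4630
2        37  A100           370
3       329    T4          3290
4       404  A100          4040
5       358    T4          3580
6       693  A100          6930
7       467    T4          4670
8       365    T4          3650
9       141    T4          1410
filter rows where params_m_x10 <= 3650:
   params_m   gpu  params_m_x10
0       165    T4          1650
2        37  A100           370
3       329    T4          3290
5       358    T4          3580
8       365    T4          3650
9       141    T4          1410
take 5 rows with largest params_m:
   params_m gpu  params_m_x10
8       365  T4          3650
5       358  T4          3580
3       329  T4          3290
0       165  T4          1650
9       141  T4          1410
add column scaled = t['params_m_x10'] * t['params_m']:
   params_m gpu  params_m_x10   scaled
8       365  T4          3650  1332250
5       358  T4          3580  1281640
3       329  T4          3290  1082410
0       165  T4          1650   272250
9       141  T4          1410   198810
Reading off the max of column 'scaled', we get 1332250.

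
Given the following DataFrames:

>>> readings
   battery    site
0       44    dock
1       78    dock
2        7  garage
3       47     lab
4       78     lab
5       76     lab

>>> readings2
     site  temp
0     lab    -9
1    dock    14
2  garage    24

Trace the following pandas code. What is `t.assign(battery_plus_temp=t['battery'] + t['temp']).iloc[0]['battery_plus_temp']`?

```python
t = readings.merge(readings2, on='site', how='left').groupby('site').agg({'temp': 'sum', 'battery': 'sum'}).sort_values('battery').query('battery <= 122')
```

merge on 'site' (how='left') → 6 rows:
   battery    site  temp
0       44    dock    14
1       78    dock    14
2        7  garage    24
3       47     lab    -9
4       78     lab    -9
5       76     lab    -9
group by site: sum(temp), sum(battery):
        temp  battery
site                 
dock      28      122
garage    24        7
lab      -27      201
sort by battery:
        temp  battery
site                 
garage    24        7
dock      28      122
lab      -27      201
filter rows where battery <= 122:
        temp  battery
site                 
garage    24        7
dock      28      122
add column battery_plus_temp = t['battery'] + t['temp']:
        temp  battery  battery_plus_temp
site                                    
garage    24        7                 31
dock      28      122                150
The value at position 0, column 'battery_plus_temp' is 31.

31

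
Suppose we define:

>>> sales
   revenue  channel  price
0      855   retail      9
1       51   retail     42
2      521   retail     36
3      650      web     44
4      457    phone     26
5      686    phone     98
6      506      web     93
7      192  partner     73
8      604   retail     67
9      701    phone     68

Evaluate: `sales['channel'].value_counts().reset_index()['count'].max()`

value_counts of channel:
channel
retail     4
phone      3
web        2
partner    1
Name: count, dtype: int64
reset_index():
   channel  count
0   retail      4
1    phone      3
2      web      2
3  partner      1
Reading off the max of column 'count', we get 4.

4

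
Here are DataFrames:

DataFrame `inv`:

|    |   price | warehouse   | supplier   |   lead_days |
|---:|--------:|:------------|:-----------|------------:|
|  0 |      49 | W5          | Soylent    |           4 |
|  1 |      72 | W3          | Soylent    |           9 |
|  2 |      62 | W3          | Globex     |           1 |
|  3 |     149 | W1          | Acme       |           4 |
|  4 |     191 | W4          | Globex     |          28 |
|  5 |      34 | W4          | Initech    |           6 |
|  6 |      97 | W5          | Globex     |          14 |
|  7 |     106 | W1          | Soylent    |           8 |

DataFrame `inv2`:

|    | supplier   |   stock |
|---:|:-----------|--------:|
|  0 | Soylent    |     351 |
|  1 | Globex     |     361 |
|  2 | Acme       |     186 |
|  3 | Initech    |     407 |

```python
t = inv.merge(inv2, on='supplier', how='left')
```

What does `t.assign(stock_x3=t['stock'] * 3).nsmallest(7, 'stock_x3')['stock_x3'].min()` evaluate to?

558

merge on 'supplier' (how='left') → 8 rows:
   price warehouse supplier  lead_days  stock
0     49        W5  Soylent          4    351
1     72        W3  Soylent          9    351
2     62        W3   Globex          1    361
3    149        W1     Acme          4    186
4    191        W4   Globex         28    361
5     34        W4  Initech          6    407
6     97        W5   Globex         14    361
7    106        W1  Soylent          8    351
add column stock_x3 = t['stock'] * 3:
   price warehouse supplier  lead_days  stock  stock_x3
0     49        W5  Soylent          4    351      1053
1     72        W3  Soylent          9    351      1053
2     62        W3   Globex          1    361      1083
3    149        W1     Acme          4    186       558
4    191        W4   Globex         28    361      1083
5     34        W4  Initech          6    407      1221
6     97        W5   Globex         14    361      1083
7    106        W1  Soylent          8    351      1053
take 7 rows with smallest stock_x3:
   price warehouse supplier  lead_days  stock  stock_x3
3    149        W1     Acme          4    186       558
0     49        W5  Soylent          4    351      1053
1     72        W3  Soylent          9    351      1053
7    106        W1  Soylent          8    351      1053
2     62        W3   Globex          1    361      1083
4    191        W4   Globex         28    361      1083
6     97        W5   Globex         14    361      1083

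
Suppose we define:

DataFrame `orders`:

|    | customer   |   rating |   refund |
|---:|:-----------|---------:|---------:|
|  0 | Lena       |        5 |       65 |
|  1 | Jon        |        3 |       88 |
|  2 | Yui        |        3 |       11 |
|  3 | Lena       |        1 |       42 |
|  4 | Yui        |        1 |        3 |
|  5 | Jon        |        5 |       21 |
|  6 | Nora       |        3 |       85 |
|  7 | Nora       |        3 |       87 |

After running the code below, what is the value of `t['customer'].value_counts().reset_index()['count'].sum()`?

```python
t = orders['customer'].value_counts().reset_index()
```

4

value_counts of customer:
customer
Lena    2
Jon     2
Yui     2
Nora    2
Name: count, dtype: int64
reset_index():
  customer  count
0     Lena      2
1      Jon      2
2      Yui      2
3     Nora      2
value_counts of customer:
customer
Lena    1
Jon     1
Yui     1
Nora    1
Name: count, dtype: int64
reset_index():
  customer  count
0     Lena      1
1      Jon      1
2      Yui      1
3     Nora      1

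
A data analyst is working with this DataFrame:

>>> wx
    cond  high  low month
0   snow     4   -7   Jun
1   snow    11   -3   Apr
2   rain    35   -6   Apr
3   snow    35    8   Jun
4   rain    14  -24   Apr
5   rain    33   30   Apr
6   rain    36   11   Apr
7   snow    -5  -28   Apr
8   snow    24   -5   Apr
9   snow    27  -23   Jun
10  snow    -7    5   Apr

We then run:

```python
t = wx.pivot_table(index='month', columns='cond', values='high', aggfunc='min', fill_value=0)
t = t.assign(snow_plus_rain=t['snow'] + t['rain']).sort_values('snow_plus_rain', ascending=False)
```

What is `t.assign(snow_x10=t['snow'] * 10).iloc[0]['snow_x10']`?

pivot: rows=month, cols=cond, min(high):
cond   rain  snow
month            
Apr      14    -7
Jun       0     4
add column snow_plus_rain = t['snow'] + t['rain']:
cond   rain  snow  snow_plus_rain
month                            
Apr      14    -7               7
Jun       0     4               4
sort by snow_plus_rain descending:
cond   rain  snow  snow_plus_rain
month                            
Apr      14    -7               7
Jun       0     4               4
add column snow_x10 = t['snow'] * 10:
cond   rain  snow  snow_plus_rain  snow_x10
month                                      
Apr      14    -7               7       -70
Jun       0     4               4        40
Finally, value at position 0, column 'snow_x10' = -70.

-70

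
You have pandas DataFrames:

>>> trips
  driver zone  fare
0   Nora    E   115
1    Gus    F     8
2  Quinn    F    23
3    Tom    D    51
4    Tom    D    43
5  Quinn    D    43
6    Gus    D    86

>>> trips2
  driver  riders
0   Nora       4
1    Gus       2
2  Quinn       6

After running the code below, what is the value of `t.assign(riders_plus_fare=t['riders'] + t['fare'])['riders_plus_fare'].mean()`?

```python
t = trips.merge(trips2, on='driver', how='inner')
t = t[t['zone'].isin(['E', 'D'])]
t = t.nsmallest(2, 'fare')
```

68.5

merge on 'driver' (how='inner') → 5 rows:
  driver zone  fare  riders
0   Nora    E   115       4
1    Gus    F     8       2
2  Quinn    F    23       6
3  Quinn    D    43       6
4    Gus    D    86       2
filter rows where zone in ['E', 'D']:
  driver zone  fare  riders
0   Nora    E   115       4
3  Quinn    D    43       6
4    Gus    D    86       2
take 2 rows with smallest fare:
  driver zone  fare  riders
3  Quinn    D    43       6
4    Gus    D    86       2
add column riders_plus_fare = t['riders'] + t['fare']:
  driver zone  fare  riders  riders_plus_fare
3  Quinn    D    43       6                49
4    Gus    D    86       2                88
mean of column 'riders_plus_fare' → 68.5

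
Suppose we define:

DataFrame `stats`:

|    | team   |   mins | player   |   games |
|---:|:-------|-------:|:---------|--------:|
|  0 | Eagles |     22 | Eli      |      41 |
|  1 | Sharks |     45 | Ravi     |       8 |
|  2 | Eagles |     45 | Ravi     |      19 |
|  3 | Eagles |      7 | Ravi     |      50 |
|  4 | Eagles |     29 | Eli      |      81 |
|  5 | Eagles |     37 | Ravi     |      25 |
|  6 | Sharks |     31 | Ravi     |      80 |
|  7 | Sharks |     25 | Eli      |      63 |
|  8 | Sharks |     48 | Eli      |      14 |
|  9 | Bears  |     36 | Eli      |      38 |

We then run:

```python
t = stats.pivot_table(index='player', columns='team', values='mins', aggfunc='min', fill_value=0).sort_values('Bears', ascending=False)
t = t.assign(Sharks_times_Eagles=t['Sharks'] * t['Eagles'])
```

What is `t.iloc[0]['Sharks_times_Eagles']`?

pivot: rows=player, cols=team, min(mins):
team    Bears  Eagles  Sharks
player                       
Eli        36      22      25
Ravi        0       7      31
sort by Bears descending:
team    Bears  Eagles  Sharks
player                       
Eli        36      22      25
Ravi        0       7      31
add column Sharks_times_Eagles = t['Sharks'] * t['Eagles']:
team    Bears  Eagles  Sharks  Sharks_times_Eagles
player                                            
Eli        36      22      25                  550
Ravi        0       7      31                  217
The value at position 0, column 'Sharks_times_Eagles' is 550.

550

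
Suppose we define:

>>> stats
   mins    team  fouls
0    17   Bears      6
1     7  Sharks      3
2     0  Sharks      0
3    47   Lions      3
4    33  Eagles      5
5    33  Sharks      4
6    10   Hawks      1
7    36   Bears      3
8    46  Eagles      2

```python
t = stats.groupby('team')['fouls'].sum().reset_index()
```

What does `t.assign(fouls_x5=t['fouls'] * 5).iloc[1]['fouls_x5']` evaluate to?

35

group by team, sum of fouls:
team
Bears     9
Eagles    7
Hawks     1
Lions     3
Sharks    7
Name: fouls, dtype: int64
reset_index():
     team  fouls
0   Bears      9
1  Eagles      7
2   Hawks      1
3   Lions      3
4  Sharks      7
add column fouls_x5 = t['fouls'] * 5:
     team  fouls  fouls_x5
0   Bears      9        45
1  Eagles      7        35
2   Hawks      1         5
3   Lions      3        15
4  Sharks      7        35
value at position 1, column 'fouls_x5' → 35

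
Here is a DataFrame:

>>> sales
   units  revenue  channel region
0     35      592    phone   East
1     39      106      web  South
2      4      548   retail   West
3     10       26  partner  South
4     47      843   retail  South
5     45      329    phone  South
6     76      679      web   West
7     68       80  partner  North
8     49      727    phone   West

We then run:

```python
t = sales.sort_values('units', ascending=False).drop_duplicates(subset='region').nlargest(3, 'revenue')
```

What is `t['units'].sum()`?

sort by units descending:
   units  revenue  channel region
6     76      679      web   West
7     68       80  partner  North
8     49      727    phone   West
4     47      843   retail  South
5     45      329    phone  South
1     39      106      web  South
0     35      592    phone   East
3     10       26  partner  South
2      4      548   retail   West
drop duplicate region (keep=first):
   units  revenue  channel region
6     76      679      web   West
7     68       80  partner  North
4     47      843   retail  South
0     35      592    phone   East
take 3 rows with largest revenue:
   units  revenue channel region
4     47      843  retail  South
6     76      679     web   West
0     35      592   phone   East
Finally, sum of column 'units' = 158.

158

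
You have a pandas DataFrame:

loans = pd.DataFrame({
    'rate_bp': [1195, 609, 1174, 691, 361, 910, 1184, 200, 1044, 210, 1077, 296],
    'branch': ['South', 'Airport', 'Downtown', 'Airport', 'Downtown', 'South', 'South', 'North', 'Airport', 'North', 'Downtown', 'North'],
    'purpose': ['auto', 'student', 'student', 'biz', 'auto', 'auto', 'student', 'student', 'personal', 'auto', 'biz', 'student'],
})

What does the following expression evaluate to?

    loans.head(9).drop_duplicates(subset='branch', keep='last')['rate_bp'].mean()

697.25

take first 9 rows:
   rate_bp    branch   purpose
0     1195     South      auto
1      609   Airport   student
2     1174  Downtown   student
3      691   Airport       biz
4      361  Downtown      auto
5      910     South      auto
6     1184     South   student
7      200     North   student
8     1044   Airport  personal
drop duplicate branch (keep=last):
   rate_bp    branch   purpose
4      361  Downtown      auto
6     1184     South   student
7      200     North   student
8     1044   Airport  personal
Finally, mean of column 'rate_bp' = 697.25.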